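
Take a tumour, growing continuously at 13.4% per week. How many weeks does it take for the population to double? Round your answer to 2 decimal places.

doubling time ≈ 5.17 weeks

doubling time = ln(2) / |r| = 0.69315 / 0.134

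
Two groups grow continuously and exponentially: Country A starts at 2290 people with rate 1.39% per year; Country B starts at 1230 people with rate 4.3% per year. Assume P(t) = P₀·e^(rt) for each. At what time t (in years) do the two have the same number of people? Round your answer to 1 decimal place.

t ≈ 21.4 years

2290·e^(0.0139t) = 1230·e^(0.043t)
2290/1230 = e^((0.043 − 0.0139)t) → ln(1.86179) = 0.0291·t
t = 0.62154 / 0.0291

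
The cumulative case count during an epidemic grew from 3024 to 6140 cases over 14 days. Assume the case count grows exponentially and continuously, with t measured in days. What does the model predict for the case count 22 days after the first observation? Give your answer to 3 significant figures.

≈ 9,200 cases

r = ln(6140/3024) / 14 ≈ 0.050589 per day
P(22) = 3024 · e^(0.050589·22) = 3024 · 3.04334 ≈ 9203.06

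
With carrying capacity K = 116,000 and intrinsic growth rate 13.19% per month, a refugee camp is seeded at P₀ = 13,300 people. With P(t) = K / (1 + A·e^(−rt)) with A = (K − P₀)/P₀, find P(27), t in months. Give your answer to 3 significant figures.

A = (116000 − 13300)/13300 = 7.7218
P(27) = 116000 / (1 + 7.7218·e^(−0.1319·27)) = 116000 / (1 + 7.7218·0.028402)
= 116000 / 1.21931 ≈ 95135.48

≈ 95,100 people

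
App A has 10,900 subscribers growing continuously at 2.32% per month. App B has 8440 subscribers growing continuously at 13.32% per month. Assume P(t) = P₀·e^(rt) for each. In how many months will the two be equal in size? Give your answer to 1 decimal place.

t ≈ 2.3 months

10900·e^(0.0232t) = 8440·e^(0.1332t)
10900/8440 = e^((0.1332 − 0.0232)t) → ln(1.29147) = 0.11·t
t = 0.25578 / 0.11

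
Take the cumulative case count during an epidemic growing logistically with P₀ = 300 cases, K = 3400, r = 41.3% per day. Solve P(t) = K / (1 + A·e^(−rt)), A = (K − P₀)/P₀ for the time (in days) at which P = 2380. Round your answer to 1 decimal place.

A = (3400 − 300)/300 = 10.33333
2380 = 3400/(1 + 10.33333·e^(−0.413t)) → 1 + 10.33333·e^(−0.413t) = 1.42857
e^(−0.413t) = 0.041475 → t = ln(24.11111)/0.413 = 3.18267/0.413

t ≈ 7.7 days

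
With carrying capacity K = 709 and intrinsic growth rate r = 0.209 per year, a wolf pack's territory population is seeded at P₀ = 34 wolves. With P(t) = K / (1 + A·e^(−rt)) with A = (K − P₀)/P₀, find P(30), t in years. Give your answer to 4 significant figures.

≈ 683.3 wolves

A = (709 − 34)/34 = 19.85294
P(30) = 709 / (1 + 19.85294·e^(−0.209·30)) = 709 / (1 + 19.85294·0.001892)
= 709 / 1.03757 ≈ 683.33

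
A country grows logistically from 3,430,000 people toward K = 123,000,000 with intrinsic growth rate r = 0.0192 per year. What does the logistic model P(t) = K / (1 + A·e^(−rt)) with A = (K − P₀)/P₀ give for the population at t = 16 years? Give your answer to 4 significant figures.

A = (123000000 − 3430000)/3430000 = 34.86006
P(16) = 123000000 / (1 + 34.86006·e^(−0.0192·16)) = 123000000 / (1 + 34.86006·0.735503)
= 123000000 / 26.63969 ≈ 4617170.08

≈ 4,617,000 people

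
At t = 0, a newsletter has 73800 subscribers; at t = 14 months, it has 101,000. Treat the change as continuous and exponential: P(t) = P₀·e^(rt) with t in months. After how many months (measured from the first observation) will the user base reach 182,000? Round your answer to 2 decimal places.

r = ln(101000/73800) / 14 ≈ 0.022412 per month
t = ln(182000/73800) / r = 0.90265 / 0.022412 ≈ 40.276

t ≈ 40.28 months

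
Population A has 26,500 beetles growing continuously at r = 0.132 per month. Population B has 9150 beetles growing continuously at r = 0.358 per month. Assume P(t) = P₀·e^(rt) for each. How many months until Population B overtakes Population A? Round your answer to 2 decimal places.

t ≈ 4.71 months

26500·e^(0.132t) = 9150·e^(0.358t)
26500/9150 = e^((0.358 − 0.132)t) → ln(2.89617) = 0.226·t
t = 1.06339 / 0.226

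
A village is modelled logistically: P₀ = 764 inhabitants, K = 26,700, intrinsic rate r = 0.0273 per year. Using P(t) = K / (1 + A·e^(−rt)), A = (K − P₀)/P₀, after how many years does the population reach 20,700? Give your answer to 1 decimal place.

t ≈ 174.5 years

A = (26700 − 764)/764 = 33.94764
20700 = 26700/(1 + 33.94764·e^(−0.0273t)) → 1 + 33.94764·e^(−0.0273t) = 1.28986
e^(−0.0273t) = 0.008538 → t = ln(117.11937)/0.0273 = 4.76319/0.0273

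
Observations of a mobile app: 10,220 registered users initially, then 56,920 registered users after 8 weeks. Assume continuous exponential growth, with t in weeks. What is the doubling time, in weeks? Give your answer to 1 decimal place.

r = ln(56920/10220) / 8 = ln(5.56947) / 8 ≈ 0.214663 per week
doubling time = ln 2 / |r| = 0.69315 / 0.214663

doubling time ≈ 3.2 weeks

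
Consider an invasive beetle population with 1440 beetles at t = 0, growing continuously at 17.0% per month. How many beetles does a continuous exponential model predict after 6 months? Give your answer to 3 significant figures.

P(6) = 1440 · e^(0.17·6) = 1440 · e^(1.02)
= 1440 · 2.77319 ≈ 3993.4

≈ 3,990 beetles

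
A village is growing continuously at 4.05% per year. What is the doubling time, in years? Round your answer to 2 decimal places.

doubling time = ln(2) / |r| = 0.69315 / 0.0405

doubling time ≈ 17.11 years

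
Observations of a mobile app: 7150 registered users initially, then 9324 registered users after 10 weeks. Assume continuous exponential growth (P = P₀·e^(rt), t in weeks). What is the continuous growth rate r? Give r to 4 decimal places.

r ≈ 0.0265 per week

9324 = 7150 · e^(r·10)
e^(10r) = 9324/7150 = 1.30406
r = ln(1.30406) / 10 = 0.26548 / 10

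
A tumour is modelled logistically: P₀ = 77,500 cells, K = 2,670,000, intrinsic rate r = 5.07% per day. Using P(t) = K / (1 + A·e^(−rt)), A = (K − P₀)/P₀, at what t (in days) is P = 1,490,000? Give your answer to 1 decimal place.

t ≈ 73.8 days

A = (2670000 − 77500)/77500 = 33.45161
1490000 = 2670000/(1 + 33.45161·e^(−0.0507t)) → 1 + 33.45161·e^(−0.0507t) = 1.79195
e^(−0.0507t) = 0.023674 → t = ln(42.23975)/0.0507 = 3.74336/0.0507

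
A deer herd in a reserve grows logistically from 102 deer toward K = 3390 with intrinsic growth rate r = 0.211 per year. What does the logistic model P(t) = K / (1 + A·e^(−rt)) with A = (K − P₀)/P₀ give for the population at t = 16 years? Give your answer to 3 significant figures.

A = (3390 − 102)/102 = 32.23529
P(16) = 3390 / (1 + 32.23529·e^(−0.211·16)) = 3390 / (1 + 32.23529·0.034184)
= 3390 / 2.10193 ≈ 1612.8

≈ 1,610 deer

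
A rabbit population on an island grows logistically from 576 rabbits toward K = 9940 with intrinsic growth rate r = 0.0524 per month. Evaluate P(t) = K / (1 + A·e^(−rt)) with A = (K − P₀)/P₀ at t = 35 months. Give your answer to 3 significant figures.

≈ 2,760 rabbits

A = (9940 − 576)/576 = 16.25694
P(35) = 9940 / (1 + 16.25694·e^(−0.0524·35)) = 9940 / (1 + 16.25694·0.159773)
= 9940 / 3.59742 ≈ 2763.09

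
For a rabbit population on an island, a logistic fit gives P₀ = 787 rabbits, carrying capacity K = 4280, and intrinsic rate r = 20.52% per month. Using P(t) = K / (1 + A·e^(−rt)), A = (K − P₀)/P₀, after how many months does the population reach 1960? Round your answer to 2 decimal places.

t ≈ 6.44 months

A = (4280 − 787)/787 = 4.43837
1960 = 4280/(1 + 4.43837·e^(−0.2052t)) → 1 + 4.43837·e^(−0.2052t) = 2.18367
e^(−0.2052t) = 0.266691 → t = ln(3.74966)/0.2052 = 1.32167/0.2052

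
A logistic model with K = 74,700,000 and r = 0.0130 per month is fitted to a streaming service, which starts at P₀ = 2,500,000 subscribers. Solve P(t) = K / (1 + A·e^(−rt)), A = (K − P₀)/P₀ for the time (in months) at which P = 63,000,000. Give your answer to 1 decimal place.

t ≈ 388.2 months

A = (74700000 − 2500000)/2500000 = 28.88
63000000 = 74700000/(1 + 28.88·e^(−0.013t)) → 1 + 28.88·e^(−0.013t) = 1.18571
e^(−0.013t) = 0.006431 → t = ln(155.50769)/0.013 = 5.0467/0.013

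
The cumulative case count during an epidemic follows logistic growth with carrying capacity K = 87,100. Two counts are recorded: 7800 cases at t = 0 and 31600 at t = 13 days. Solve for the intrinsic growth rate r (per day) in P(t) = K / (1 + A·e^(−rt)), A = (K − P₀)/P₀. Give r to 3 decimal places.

r ≈ 0.135 per day

A = (87100 − 7800)/7800 = 10.16667
31600 = 87100/(1 + 10.16667·e^(−r·13)) → e^(−13r) = (2.75633 − 1)/10.16667 = 0.172754
r = −ln(0.172754)/13 = 1.75589/13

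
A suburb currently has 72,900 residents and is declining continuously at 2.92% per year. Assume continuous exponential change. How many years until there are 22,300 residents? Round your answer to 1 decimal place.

t ≈ 40.6 years

22300 = 72900 · e^(-0.0292·t)
t = ln(22300/72900) / -0.0292 = ln(0.3059) / -0.0292 = -1.1845 / -0.0292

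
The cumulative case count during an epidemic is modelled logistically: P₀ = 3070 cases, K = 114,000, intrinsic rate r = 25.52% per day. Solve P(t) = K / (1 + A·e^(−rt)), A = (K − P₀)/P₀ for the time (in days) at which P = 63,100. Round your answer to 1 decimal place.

A = (114000 − 3070)/3070 = 36.13355
63100 = 114000/(1 + 36.13355·e^(−0.2552t)) → 1 + 36.13355·e^(−0.2552t) = 1.80666
e^(−0.2552t) = 0.022324 → t = ln(44.79424)/0.2552 = 3.80208/0.2552

t ≈ 14.9 days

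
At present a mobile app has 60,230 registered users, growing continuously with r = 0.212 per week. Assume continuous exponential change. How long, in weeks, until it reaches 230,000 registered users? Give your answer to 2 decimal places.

t ≈ 6.32 weeks

230000 = 60230 · e^(0.212·t)
t = ln(230000/60230) / 0.212 = ln(3.8187) / 0.212 = 1.33991 / 0.212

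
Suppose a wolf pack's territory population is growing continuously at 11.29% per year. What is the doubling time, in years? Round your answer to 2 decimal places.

doubling time = ln(2) / |r| = 0.69315 / 0.1129

doubling time ≈ 6.14 years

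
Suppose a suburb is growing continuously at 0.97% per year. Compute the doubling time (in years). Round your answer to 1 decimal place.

doubling time = ln(2) / |r| = 0.69315 / 0.0097

doubling time ≈ 71.5 years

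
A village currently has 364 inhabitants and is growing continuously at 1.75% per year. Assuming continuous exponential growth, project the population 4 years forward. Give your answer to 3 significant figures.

P(4) = 364 · e^(0.0175·4) = 364 · e^(0.07)
= 364 · 1.07251 ≈ 390.39

≈ 390 inhabitants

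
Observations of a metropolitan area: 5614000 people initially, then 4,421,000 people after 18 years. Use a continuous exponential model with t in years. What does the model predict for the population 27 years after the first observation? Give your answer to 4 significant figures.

r = ln(4421000/5614000) / 18 ≈ -0.013272 per year
P(27) = 5614000 · e^(-0.013272·27) = 5614000 · 0.69883 ≈ 3923237.22

≈ 3,923,000 people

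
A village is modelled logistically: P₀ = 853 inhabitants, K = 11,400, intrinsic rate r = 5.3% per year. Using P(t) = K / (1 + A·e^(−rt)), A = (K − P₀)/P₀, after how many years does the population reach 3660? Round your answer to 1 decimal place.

A = (11400 − 853)/853 = 12.3646
3660 = 11400/(1 + 12.3646·e^(−0.053t)) → 1 + 12.3646·e^(−0.053t) = 3.11475
e^(−0.053t) = 0.171033 → t = ln(5.84682)/0.053 = 1.7659/0.053

t ≈ 33.3 years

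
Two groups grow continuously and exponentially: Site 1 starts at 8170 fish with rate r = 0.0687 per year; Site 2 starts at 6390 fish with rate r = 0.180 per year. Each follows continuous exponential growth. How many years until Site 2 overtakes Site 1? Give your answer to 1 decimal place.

8170·e^(0.0687t) = 6390·e^(0.18t)
8170/6390 = e^((0.18 − 0.0687)t) → ln(1.27856) = 0.1113·t
t = 0.24573 / 0.1113

t ≈ 2.2 years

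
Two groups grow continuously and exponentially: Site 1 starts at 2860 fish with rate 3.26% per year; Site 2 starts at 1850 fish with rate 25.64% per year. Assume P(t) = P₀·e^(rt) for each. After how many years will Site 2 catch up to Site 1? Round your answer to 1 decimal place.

t ≈ 1.9 years

2860·e^(0.0326t) = 1850·e^(0.2564t)
2860/1850 = e^((0.2564 − 0.0326)t) → ln(1.54595) = 0.2238·t
t = 0.43564 / 0.2238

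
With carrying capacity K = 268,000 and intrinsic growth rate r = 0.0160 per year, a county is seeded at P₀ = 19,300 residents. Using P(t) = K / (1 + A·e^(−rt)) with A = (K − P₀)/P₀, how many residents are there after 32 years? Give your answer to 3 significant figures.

≈ 30,700 residents

A = (268000 − 19300)/19300 = 12.88601
P(32) = 268000 / (1 + 12.88601·e^(−0.016·32)) = 268000 / (1 + 12.88601·0.599296)
= 268000 / 8.72253 ≈ 30725.02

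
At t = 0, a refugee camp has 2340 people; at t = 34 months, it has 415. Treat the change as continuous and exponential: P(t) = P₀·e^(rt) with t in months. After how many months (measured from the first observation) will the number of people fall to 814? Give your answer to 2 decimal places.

r = ln(415/2340) / 34 ≈ -0.050871 per month
t = ln(814/2340) / r = -1.05595 / -0.050871 ≈ 20.757

t ≈ 20.76 months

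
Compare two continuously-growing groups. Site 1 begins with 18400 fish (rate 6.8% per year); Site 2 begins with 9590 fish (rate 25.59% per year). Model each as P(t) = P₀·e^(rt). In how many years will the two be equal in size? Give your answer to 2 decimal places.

18400·e^(0.068t) = 9590·e^(0.2559t)
18400/9590 = e^((0.2559 − 0.068)t) → ln(1.91867) = 0.1879·t
t = 0.65163 / 0.1879

t ≈ 3.47 years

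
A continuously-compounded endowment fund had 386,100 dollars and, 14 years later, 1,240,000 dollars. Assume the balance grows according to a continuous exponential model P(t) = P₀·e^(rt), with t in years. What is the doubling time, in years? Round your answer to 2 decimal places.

doubling time ≈ 8.32 years

r = ln(1240000/386100) / 14 = ln(3.2116) / 14 ≈ 0.083341 per year
doubling time = ln 2 / |r| = 0.69315 / 0.083341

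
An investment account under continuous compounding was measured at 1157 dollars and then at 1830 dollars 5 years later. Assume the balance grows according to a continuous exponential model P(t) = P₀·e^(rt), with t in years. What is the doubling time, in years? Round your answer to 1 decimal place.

doubling time ≈ 7.6 years

r = ln(1830/1157) / 5 = ln(1.58168) / 5 ≈ 0.091697 per year
doubling time = ln 2 / |r| = 0.69315 / 0.091697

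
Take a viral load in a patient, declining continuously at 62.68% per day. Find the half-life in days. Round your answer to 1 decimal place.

half-life ≈ 1.1 days

half-life = ln(2) / |r| = 0.69315 / 0.6268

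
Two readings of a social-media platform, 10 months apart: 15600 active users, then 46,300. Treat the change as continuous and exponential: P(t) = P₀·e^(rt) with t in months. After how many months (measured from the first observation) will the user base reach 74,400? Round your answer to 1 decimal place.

t ≈ 14.4 months

r = ln(46300/15600) / 10 ≈ 0.108787 per month
t = ln(74400/15600) / r = 1.56219 / 0.108787 ≈ 14.36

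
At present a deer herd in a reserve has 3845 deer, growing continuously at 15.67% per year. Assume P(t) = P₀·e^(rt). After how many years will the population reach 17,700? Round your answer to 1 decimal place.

t ≈ 9.7 years

17700 = 3845 · e^(0.1567·t)
t = ln(17700/3845) / 0.1567 = ln(4.60338) / 0.1567 = 1.52679 / 0.1567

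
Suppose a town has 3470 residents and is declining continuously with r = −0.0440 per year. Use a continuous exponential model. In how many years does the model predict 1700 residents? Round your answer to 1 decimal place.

1700 = 3470 · e^(-0.044·t)
t = ln(1700/3470) / -0.044 = ln(0.48991) / -0.044 = -0.71353 / -0.044

t ≈ 16.2 years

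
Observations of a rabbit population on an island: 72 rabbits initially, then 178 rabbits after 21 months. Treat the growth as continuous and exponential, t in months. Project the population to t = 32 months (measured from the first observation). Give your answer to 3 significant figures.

r = ln(178/72) / 21 ≈ 0.043101 per month
P(32) = 72 · e^(0.043101·32) = 72 · 3.97183 ≈ 285.97

≈ 286 rabbits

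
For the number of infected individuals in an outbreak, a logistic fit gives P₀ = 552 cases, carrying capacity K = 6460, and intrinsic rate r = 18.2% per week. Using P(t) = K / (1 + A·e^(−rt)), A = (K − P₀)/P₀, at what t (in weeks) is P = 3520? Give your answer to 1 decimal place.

A = (6460 − 552)/552 = 10.7029
3520 = 6460/(1 + 10.7029·e^(−0.182t)) → 1 + 10.7029·e^(−0.182t) = 1.83523
e^(−0.182t) = 0.078037 → t = ln(12.81435)/0.182 = 2.55057/0.182

t ≈ 14.0 weeks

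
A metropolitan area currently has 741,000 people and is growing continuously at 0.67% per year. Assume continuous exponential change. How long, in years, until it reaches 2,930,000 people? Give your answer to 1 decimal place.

2930000 = 741000 · e^(0.0067·t)
t = ln(2930000/741000) / 0.0067 = ln(3.95412) / 0.0067 = 1.37476 / 0.0067

t ≈ 205.2 years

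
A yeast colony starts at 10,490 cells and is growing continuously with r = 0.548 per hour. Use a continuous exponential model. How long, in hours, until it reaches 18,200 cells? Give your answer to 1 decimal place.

18200 = 10490 · e^(0.548·t)
t = ln(18200/10490) / 0.548 = ln(1.73499) / 0.548 = 0.551 / 0.548

t ≈ 1.0 hours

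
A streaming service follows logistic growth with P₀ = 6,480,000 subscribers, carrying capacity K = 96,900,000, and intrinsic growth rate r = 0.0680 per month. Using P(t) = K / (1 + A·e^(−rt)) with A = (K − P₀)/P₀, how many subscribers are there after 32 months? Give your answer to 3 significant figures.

A = (96900000 − 6480000)/6480000 = 13.9537
P(32) = 96900000 / (1 + 13.9537·e^(−0.068·32)) = 96900000 / (1 + 13.9537·0.113495)
= 96900000 / 2.58367 ≈ 37504788.94

≈ 37,500,000 subscribers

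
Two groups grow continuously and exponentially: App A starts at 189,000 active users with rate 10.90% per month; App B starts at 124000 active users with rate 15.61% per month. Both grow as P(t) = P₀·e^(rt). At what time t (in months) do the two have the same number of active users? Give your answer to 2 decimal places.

t ≈ 8.95 months

189000·e^(0.109t) = 124000·e^(0.1561t)
189000/124000 = e^((0.1561 − 0.109)t) → ln(1.52419) = 0.0471·t
t = 0.42147 / 0.0471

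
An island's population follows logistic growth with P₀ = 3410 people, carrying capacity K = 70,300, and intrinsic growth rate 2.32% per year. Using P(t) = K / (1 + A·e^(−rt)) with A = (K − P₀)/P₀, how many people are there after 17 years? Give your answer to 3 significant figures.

A = (70300 − 3410)/3410 = 19.61584
P(17) = 70300 / (1 + 19.61584·e^(−0.0232·17)) = 70300 / (1 + 19.61584·0.674084)
= 70300 / 14.22273 ≈ 4942.79

≈ 4,940 people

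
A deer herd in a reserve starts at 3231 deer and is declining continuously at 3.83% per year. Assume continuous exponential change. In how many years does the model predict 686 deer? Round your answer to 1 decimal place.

t ≈ 40.5 years

686 = 3231 · e^(-0.0383·t)
t = ln(686/3231) / -0.0383 = ln(0.21232) / -0.0383 = -1.54967 / -0.0383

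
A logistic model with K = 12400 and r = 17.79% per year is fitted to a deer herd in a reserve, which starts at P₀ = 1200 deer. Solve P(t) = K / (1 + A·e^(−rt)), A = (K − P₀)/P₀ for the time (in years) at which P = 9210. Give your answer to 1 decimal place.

A = (12400 − 1200)/1200 = 9.33333
9210 = 12400/(1 + 9.33333·e^(−0.1779t)) → 1 + 9.33333·e^(−0.1779t) = 1.34636
e^(−0.1779t) = 0.03711 → t = ln(26.94671)/0.1779 = 3.29386/0.1779

t ≈ 18.5 years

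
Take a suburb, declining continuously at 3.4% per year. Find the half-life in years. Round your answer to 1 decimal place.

half-life = ln(2) / |r| = 0.69315 / 0.034

half-life ≈ 20.4 years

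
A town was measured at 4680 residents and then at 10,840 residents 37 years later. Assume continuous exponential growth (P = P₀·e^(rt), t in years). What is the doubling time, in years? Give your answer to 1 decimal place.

r = ln(10840/4680) / 37 = ln(2.31624) / 37 ≈ 0.022701 per year
doubling time = ln 2 / |r| = 0.69315 / 0.022701

doubling time ≈ 30.5 years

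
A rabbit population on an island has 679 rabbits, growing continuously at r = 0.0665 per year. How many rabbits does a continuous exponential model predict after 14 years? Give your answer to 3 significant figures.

≈ 1,720 rabbits

P(14) = 679 · e^(0.0665·14) = 679 · e^(0.931)
= 679 · 2.53704 ≈ 1722.65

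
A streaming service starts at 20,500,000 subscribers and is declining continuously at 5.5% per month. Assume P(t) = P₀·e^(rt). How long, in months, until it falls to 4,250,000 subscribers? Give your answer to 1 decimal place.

t ≈ 28.6 months

4250000 = 20500000 · e^(-0.055·t)
t = ln(4250000/20500000) / -0.055 = ln(0.20732) / -0.055 = -1.57351 / -0.055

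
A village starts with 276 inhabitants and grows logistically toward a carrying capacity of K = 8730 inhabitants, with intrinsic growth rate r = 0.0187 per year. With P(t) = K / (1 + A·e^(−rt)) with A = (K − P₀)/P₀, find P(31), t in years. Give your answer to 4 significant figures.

A = (8730 − 276)/276 = 30.63043
P(31) = 8730 / (1 + 30.63043·e^(−0.0187·31)) = 8730 / (1 + 30.63043·0.560066)
= 8730 / 18.15508 ≈ 480.86

≈ 480.9 inhabitants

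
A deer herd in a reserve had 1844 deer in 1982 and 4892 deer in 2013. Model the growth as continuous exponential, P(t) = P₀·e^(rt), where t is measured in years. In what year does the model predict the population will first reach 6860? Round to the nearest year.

year 2024

r = ln(4892/1844) / 31 = 0.97566/31 ≈ 0.031473 per year
t = ln(6860/1844) / r = 1.31377/0.031473 ≈ 41.74 years after 1982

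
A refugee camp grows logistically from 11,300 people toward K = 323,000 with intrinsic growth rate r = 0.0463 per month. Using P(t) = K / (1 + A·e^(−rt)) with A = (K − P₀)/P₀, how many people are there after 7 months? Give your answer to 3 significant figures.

≈ 15,400 people

A = (323000 − 11300)/11300 = 27.58407
P(7) = 323000 / (1 + 27.58407·e^(−0.0463·7)) = 323000 / (1 + 27.58407·0.723178)
= 323000 / 20.94819 ≈ 15418.99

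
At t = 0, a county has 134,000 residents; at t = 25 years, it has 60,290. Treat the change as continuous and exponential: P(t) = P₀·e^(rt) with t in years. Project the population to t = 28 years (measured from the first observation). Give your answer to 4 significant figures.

r = ln(60290/134000) / 25 ≈ -0.031947 per year
P(28) = 134000 · e^(-0.031947·28) = 134000 · 0.40881 ≈ 54780.01

≈ 54,780 residents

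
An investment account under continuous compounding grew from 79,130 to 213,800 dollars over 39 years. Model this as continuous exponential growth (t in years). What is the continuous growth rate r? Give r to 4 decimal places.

r ≈ 0.0255 per year

213800 = 79130 · e^(r·39)
e^(39r) = 213800/79130 = 2.70188
r = ln(2.70188) / 39 = 0.99395 / 39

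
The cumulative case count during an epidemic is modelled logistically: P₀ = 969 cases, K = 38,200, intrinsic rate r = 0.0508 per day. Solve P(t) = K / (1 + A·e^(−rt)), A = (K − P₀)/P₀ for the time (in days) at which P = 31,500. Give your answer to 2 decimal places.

t ≈ 102.29 days

A = (38200 − 969)/969 = 38.42208
31500 = 38200/(1 + 38.42208·e^(−0.0508t)) → 1 + 38.42208·e^(−0.0508t) = 1.2127
e^(−0.0508t) = 0.005536 → t = ln(180.64114)/0.0508 = 5.19651/0.0508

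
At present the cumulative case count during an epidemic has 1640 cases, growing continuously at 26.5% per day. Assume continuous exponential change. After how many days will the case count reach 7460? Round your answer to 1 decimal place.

7460 = 1640 · e^(0.265·t)
t = ln(7460/1640) / 0.265 = ln(4.54878) / 0.265 = 1.51486 / 0.265

t ≈ 5.7 days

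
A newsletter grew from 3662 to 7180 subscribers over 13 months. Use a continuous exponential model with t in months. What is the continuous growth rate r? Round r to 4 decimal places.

r ≈ 0.0518 per month

7180 = 3662 · e^(r·13)
e^(13r) = 7180/3662 = 1.96068
r = ln(1.96068) / 13 = 0.67329 / 13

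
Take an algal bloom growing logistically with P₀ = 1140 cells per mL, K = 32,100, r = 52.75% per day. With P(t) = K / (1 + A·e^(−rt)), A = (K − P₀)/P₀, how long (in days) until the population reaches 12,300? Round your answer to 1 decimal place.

A = (32100 − 1140)/1140 = 27.15789
12300 = 32100/(1 + 27.15789·e^(−0.5275t)) → 1 + 27.15789·e^(−0.5275t) = 2.60976
e^(−0.5275t) = 0.059274 → t = ln(16.87081)/0.5275 = 2.82559/0.5275

t ≈ 5.4 days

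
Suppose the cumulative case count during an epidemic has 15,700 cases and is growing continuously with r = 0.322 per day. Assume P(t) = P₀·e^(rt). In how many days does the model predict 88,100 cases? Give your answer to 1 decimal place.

88100 = 15700 · e^(0.322·t)
t = ln(88100/15700) / 0.322 = ln(5.61146) / 0.322 = 1.72481 / 0.322

t ≈ 5.4 days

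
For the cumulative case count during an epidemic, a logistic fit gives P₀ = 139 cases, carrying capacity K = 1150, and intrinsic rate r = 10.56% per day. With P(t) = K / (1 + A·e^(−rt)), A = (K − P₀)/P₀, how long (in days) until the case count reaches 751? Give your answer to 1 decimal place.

A = (1150 − 139)/139 = 7.27338
751 = 1150/(1 + 7.27338·e^(−0.1056t)) → 1 + 7.27338·e^(−0.1056t) = 1.53129
e^(−0.1056t) = 0.073046 → t = ln(13.69)/0.1056 = 2.61667/0.1056

t ≈ 24.8 days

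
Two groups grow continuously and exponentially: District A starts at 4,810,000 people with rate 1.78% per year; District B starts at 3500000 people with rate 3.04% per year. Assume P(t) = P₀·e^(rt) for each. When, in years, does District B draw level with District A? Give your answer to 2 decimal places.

4810000·e^(0.0178t) = 3500000·e^(0.0304t)
4810000/3500000 = e^((0.0304 − 0.0178)t) → ln(1.37429) = 0.0126·t
t = 0.31793 / 0.0126

t ≈ 25.23 years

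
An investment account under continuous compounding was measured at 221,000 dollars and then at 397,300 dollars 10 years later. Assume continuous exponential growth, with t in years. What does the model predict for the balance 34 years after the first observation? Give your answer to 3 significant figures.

r = ln(397300/221000) / 10 ≈ 0.058653 per year
P(34) = 221000 · e^(0.058653·34) = 221000 · 7.34631 ≈ 1623535.03

≈ 1,620,000 dollars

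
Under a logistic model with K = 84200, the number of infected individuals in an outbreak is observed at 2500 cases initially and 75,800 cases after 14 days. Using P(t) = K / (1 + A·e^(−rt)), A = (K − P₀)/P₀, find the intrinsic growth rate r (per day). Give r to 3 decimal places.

r ≈ 0.406 per day

A = (84200 − 2500)/2500 = 32.68
75800 = 84200/(1 + 32.68·e^(−r·14)) → e^(−14r) = (1.11082 − 1)/32.68 = 0.003391
r = −ln(0.003391)/14 = 5.68663/14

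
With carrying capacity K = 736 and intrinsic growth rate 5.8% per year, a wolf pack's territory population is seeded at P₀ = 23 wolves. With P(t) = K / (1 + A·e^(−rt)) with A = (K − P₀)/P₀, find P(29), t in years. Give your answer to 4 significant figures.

A = (736 − 23)/23 = 31
P(29) = 736 / (1 + 31·e^(−0.058·29)) = 736 / (1 + 31·0.186002)
= 736 / 6.76605 ≈ 108.78

≈ 108.8 wolves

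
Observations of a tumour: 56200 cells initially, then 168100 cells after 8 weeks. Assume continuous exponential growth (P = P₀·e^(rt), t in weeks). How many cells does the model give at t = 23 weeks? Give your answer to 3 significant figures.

r = ln(168100/56200) / 8 ≈ 0.136955 per week
P(23) = 56200 · e^(0.136955·23) = 56200 · 23.3354 ≈ 1311449.54

≈ 1,310,000 cells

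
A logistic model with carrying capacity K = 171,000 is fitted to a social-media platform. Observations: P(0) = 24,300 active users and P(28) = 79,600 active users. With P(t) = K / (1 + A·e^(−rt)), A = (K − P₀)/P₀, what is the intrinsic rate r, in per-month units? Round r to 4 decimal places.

r ≈ 0.0593 per month

A = (171000 − 24300)/24300 = 6.03704
79600 = 171000/(1 + 6.03704·e^(−r·28)) → e^(−28r) = (2.14824 − 1)/6.03704 = 0.190199
r = −ln(0.190199)/28 = 1.65968/28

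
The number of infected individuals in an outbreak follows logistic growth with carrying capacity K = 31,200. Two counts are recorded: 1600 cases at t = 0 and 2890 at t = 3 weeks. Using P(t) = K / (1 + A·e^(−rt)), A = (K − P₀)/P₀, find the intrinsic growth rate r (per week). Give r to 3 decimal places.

A = (31200 − 1600)/1600 = 18.5
2890 = 31200/(1 + 18.5·e^(−r·3)) → e^(−3r) = (10.79585 − 1)/18.5 = 0.529505
r = −ln(0.529505)/3 = 0.63581/3

r ≈ 0.212 per week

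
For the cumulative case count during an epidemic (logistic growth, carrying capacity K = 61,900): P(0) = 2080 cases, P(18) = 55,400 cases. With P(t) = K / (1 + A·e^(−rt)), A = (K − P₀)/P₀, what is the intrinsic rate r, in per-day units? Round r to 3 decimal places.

r ≈ 0.306 per day

A = (61900 − 2080)/2080 = 28.75962
55400 = 61900/(1 + 28.75962·e^(−r·18)) → e^(−18r) = (1.11733 − 1)/28.75962 = 0.00408
r = −ln(0.00408)/18 = 5.50175/18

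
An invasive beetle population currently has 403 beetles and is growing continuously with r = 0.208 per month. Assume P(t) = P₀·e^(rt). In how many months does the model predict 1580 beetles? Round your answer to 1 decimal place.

t ≈ 6.6 months

1580 = 403 · e^(0.208·t)
t = ln(1580/403) / 0.208 = ln(3.9206) / 0.208 = 1.36624 / 0.208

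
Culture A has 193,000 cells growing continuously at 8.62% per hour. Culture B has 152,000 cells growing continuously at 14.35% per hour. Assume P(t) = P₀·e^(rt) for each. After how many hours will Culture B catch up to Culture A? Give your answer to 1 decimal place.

193000·e^(0.0862t) = 152000·e^(0.1435t)
193000/152000 = e^((0.1435 − 0.0862)t) → ln(1.26974) = 0.0573·t
t = 0.23881 / 0.0573

t ≈ 4.2 hours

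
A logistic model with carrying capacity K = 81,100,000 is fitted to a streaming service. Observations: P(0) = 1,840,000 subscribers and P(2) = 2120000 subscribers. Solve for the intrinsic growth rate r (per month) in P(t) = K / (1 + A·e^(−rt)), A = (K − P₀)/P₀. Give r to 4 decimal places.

r ≈ 0.0726 per month

A = (81100000 − 1840000)/1840000 = 43.07609
2120000 = 81100000/(1 + 43.07609·e^(−r·2)) → e^(−2r) = (38.25472 − 1)/43.07609 = 0.864858
r = −ln(0.864858)/2 = 0.14519/2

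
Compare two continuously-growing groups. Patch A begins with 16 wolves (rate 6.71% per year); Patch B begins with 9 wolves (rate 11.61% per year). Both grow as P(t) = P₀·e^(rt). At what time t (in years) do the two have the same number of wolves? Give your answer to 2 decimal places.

16·e^(0.0671t) = 9·e^(0.1161t)
16/9 = e^((0.1161 − 0.0671)t) → ln(1.77778) = 0.049·t
t = 0.57536 / 0.049

t ≈ 11.74 years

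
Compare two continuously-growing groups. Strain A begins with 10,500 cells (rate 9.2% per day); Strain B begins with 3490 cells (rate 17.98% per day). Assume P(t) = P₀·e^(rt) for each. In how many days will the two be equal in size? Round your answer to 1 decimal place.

10500·e^(0.092t) = 3490·e^(0.1798t)
10500/3490 = e^((0.1798 − 0.092)t) → ln(3.0086) = 0.0878·t
t = 1.10147 / 0.0878

t ≈ 12.5 days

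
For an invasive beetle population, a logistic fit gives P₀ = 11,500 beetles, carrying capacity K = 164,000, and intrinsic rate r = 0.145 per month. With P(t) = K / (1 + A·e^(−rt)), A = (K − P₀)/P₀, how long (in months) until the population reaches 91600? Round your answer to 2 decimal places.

A = (164000 − 11500)/11500 = 13.26087
91600 = 164000/(1 + 13.26087·e^(−0.145t)) → 1 + 13.26087·e^(−0.145t) = 1.79039
e^(−0.145t) = 0.059603 → t = ln(16.77756)/0.145 = 2.82004/0.145

t ≈ 19.45 months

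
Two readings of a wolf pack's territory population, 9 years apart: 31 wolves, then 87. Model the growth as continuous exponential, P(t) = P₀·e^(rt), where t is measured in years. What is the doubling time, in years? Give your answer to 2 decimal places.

r = ln(87/31) / 9 = ln(2.80645) / 9 ≈ 0.114658 per year
doubling time = ln 2 / |r| = 0.69315 / 0.114658

doubling time ≈ 6.05 years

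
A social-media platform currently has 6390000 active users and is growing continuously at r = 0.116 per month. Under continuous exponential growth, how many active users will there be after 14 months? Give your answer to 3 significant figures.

≈ 32,400,000 active users

P(14) = 6390000 · e^(0.116·14) = 6390000 · e^(1.624)
= 6390000 · 5.07334 ≈ 32418662.77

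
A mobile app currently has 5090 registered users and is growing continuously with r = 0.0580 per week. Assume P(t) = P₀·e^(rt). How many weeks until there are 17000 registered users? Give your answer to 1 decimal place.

17000 = 5090 · e^(0.058·t)
t = ln(17000/5090) / 0.058 = ln(3.33988) / 0.058 = 1.20594 / 0.058

t ≈ 20.8 weeks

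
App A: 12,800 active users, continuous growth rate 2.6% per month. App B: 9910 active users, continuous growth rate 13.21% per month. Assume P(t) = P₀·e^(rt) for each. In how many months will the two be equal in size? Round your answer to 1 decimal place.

t ≈ 2.4 months

12800·e^(0.026t) = 9910·e^(0.1321t)
12800/9910 = e^((0.1321 − 0.026)t) → ln(1.29162) = 0.1061·t
t = 0.2559 / 0.1061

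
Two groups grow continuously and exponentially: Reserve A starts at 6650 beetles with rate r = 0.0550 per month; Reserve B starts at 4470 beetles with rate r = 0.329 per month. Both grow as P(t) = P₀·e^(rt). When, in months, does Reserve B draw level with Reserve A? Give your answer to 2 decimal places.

6650·e^(0.055t) = 4470·e^(0.329t)
6650/4470 = e^((0.329 − 0.055)t) → ln(1.4877) = 0.274·t
t = 0.39723 / 0.274

t ≈ 1.45 months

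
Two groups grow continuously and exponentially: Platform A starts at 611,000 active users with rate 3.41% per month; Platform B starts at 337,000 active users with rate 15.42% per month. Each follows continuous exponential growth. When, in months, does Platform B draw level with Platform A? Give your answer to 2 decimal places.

611000·e^(0.0341t) = 337000·e^(0.1542t)
611000/337000 = e^((0.1542 − 0.0341)t) → ln(1.81306) = 0.1201·t
t = 0.59501 / 0.1201

t ≈ 4.95 months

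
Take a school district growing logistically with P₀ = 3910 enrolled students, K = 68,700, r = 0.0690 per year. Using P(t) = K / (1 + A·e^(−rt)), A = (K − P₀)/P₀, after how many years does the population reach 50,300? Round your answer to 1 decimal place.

A = (68700 − 3910)/3910 = 16.57033
50300 = 68700/(1 + 16.57033·e^(−0.069t)) → 1 + 16.57033·e^(−0.069t) = 1.36581
e^(−0.069t) = 0.022076 → t = ln(45.29825)/0.069 = 3.81327/0.069

t ≈ 55.3 years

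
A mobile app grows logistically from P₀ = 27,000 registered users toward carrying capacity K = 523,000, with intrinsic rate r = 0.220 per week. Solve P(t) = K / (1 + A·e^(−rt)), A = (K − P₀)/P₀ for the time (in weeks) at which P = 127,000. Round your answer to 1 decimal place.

t ≈ 8.1 weeks

A = (523000 − 27000)/27000 = 18.37037
127000 = 523000/(1 + 18.37037·e^(−0.22t)) → 1 + 18.37037·e^(−0.22t) = 4.11811
e^(−0.22t) = 0.169736 → t = ln(5.89151)/0.22 = 1.77351/0.22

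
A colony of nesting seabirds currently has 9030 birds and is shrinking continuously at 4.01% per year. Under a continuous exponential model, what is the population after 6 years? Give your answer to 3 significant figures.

P(6) = 9030 · e^(-0.0401·6) = 9030 · e^(-0.2406)
= 9030 · 0.78616 ≈ 7098.99

≈ 7,100 birds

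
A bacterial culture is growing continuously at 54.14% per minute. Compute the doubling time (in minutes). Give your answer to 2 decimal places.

doubling time ≈ 1.28 minutes

doubling time = ln(2) / |r| = 0.69315 / 0.5414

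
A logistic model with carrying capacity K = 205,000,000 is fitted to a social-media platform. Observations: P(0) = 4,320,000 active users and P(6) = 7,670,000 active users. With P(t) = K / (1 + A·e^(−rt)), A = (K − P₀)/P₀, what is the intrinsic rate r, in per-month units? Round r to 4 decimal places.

r ≈ 0.0985 per month

A = (205000000 − 4320000)/4320000 = 46.4537
7670000 = 205000000/(1 + 46.4537·e^(−r·6)) → e^(−6r) = (26.72751 − 1)/46.4537 = 0.553831
r = −ln(0.553831)/6 = 0.5909/6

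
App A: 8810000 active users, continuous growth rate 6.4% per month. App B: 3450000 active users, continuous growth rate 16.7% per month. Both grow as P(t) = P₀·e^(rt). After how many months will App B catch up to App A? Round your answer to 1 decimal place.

8810000·e^(0.064t) = 3450000·e^(0.167t)
8810000/3450000 = e^((0.167 − 0.064)t) → ln(2.55362) = 0.103·t
t = 0.93751 / 0.103

t ≈ 9.1 months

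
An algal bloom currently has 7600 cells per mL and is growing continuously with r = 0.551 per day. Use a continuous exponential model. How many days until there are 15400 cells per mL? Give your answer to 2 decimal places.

t ≈ 1.28 days

15400 = 7600 · e^(0.551·t)
t = ln(15400/7600) / 0.551 = ln(2.02632) / 0.551 = 0.70622 / 0.551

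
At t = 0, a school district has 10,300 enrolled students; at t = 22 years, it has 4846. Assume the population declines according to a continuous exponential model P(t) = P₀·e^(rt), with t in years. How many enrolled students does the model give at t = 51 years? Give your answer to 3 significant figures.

≈ 1,790 enrolled students

r = ln(4846/10300) / 22 ≈ -0.034272 per year
P(51) = 10300 · e^(-0.034272·51) = 10300 · 0.17414 ≈ 1793.66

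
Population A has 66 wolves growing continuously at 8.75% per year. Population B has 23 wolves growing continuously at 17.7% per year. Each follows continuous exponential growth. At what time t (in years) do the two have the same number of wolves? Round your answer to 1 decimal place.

66·e^(0.0875t) = 23·e^(0.177t)
66/23 = e^((0.177 − 0.0875)t) → ln(2.86957) = 0.0895·t
t = 1.05416 / 0.0895

t ≈ 11.8 years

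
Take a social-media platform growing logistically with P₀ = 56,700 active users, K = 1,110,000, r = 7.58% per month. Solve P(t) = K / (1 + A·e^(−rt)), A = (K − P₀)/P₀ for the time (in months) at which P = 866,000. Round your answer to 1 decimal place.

t ≈ 55.3 months

A = (1110000 − 56700)/56700 = 18.57672
866000 = 1110000/(1 + 18.57672·e^(−0.0758t)) → 1 + 18.57672·e^(−0.0758t) = 1.28176
e^(−0.0758t) = 0.015167 → t = ln(65.93213)/0.0758 = 4.18863/0.0758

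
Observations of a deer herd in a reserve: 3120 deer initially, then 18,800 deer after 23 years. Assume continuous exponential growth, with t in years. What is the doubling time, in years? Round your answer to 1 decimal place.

doubling time ≈ 8.9 years

r = ln(18800/3120) / 23 = ln(6.02564) / 23 ≈ 0.078088 per year
doubling time = ln 2 / |r| = 0.69315 / 0.078088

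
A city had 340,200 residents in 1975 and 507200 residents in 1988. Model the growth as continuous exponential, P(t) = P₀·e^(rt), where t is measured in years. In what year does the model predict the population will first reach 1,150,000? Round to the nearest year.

year 2015

r = ln(507200/340200) / 13 = 0.39937/13 ≈ 0.030721 per year
t = ln(1150000/340200) / r = 1.21798/0.030721 ≈ 39.65 years after 1975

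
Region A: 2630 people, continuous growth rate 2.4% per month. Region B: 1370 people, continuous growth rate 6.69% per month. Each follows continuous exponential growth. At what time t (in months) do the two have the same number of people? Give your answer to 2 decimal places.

t ≈ 15.20 months

2630·e^(0.024t) = 1370·e^(0.0669t)
2630/1370 = e^((0.0669 − 0.024)t) → ln(1.91971) = 0.0429·t
t = 0.65217 / 0.0429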